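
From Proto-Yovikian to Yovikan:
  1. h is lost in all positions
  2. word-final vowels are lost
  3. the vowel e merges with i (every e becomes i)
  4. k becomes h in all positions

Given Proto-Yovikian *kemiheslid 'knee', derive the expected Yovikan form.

himiislid

Yovikan: start from *kemiheslid.
  rule 1 (h-loss): kemiheslid → kemieslid
  rule 2: no change — kemieslid
  rule 3 (vowel merger): kemieslid → kimiislid
  rule 4 (unconditioned shift): kimiislid → himiislid
  ⇒ Yovikan himiislid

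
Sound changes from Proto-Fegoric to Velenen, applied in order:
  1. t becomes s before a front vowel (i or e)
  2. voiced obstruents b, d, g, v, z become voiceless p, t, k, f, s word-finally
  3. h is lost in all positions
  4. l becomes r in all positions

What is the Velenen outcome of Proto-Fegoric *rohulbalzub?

rourbarzup

Velenen: start from *rohulbalzub.
  rule 1: no change — rohulbalzub
  rule 2 (final devoicing): rohulbalzub → rohulbalzup
  rule 3 (h-loss): rohulbalzup → roulbalzup
  rule 4 (unconditioned shift): roulbalzup → rourbarzup
  ⇒ Velenen rourbarzup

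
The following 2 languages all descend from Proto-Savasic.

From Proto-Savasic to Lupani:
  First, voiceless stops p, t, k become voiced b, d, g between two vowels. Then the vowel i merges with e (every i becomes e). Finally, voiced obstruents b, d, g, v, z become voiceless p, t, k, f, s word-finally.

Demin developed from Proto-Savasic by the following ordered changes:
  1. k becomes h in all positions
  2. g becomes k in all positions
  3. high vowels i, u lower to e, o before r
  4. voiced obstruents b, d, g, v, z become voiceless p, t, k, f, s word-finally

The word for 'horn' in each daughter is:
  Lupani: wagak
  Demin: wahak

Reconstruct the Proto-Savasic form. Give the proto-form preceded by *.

Position 3: Lupani has g, Demin has h. Taking the neighbouring segments as reconstructed: Lupani g could go back to *k or *g; Demin h could go back to *k or *h — the one source consistent with every daughter is *k.
Position 5: Lupani has k, Demin has k. In Demin, k can only continue *g, so the proto-segment is *g.
Continuing position by position gives *wakag; check it forward:
Lupani: start from *wakag.
  rule 1 (intervocalic voicing): wakag → wagag
  rule 2: no change — wagag
  rule 3 (final devoicing): wagag → wagak
  ⇒ Lupani wagak
Demin: *wakag
  wakag → wahag   [unconditioned shift]
  wahag → wahak   [unconditioned shift]
  wahak (rule 3 does not apply)
  wahak (rule 4 does not apply)
  giving Demin wahak.
Only *wakag yields all of Lupani wagak, Demin wahak.

*wakag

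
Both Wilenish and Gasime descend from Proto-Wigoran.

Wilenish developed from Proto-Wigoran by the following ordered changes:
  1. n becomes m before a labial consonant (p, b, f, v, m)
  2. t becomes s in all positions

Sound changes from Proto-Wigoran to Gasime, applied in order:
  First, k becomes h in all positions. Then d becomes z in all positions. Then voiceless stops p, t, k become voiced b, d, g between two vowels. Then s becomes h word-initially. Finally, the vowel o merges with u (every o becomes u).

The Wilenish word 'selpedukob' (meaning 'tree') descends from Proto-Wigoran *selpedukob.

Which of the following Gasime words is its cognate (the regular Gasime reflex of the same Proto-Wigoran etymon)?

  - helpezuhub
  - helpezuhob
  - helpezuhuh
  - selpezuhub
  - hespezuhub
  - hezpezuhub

helpezuhub

Gasime: *selpedukob
  selpedukob → selpeduhob   [unconditioned shift]
  selpeduhob → selpezuhob   [unconditioned shift]
  selpezuhob (rule 3 does not apply)
  selpezuhob → helpezuhob   [debuccalisation]
  helpezuhob → helpezuhub   [vowel merger]
  giving Gasime helpezuhub.
The other candidates each miss or misapply at least one Gasime change.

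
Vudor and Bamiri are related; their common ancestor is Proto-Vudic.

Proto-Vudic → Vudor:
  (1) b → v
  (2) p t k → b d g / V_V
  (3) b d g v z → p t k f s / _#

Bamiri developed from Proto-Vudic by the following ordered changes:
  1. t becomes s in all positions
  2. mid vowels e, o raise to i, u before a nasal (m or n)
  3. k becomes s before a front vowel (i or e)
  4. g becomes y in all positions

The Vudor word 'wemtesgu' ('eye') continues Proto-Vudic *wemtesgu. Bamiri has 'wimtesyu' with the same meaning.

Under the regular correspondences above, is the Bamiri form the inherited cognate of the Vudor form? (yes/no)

Derive the expected Bamiri reflex of *wemtesgu:
Bamiri: start from *wemtesgu.
  rule 1 (unconditioned shift): wemtesgu → wemsesgu
  rule 2 (pre-nasal raising): wemsesgu → wimsesgu
  rule 3: no change — wimsesgu
  rule 4 (unconditioned shift): wimsesgu → wimsesyu
  ⇒ Bamiri wimsesyu
The regular Bamiri reflex would be 'wimsesyu', but the attested form is 'wimtesyu'. The correspondence is irregular, so they are not cognates (the Bamiri form has a different source).

no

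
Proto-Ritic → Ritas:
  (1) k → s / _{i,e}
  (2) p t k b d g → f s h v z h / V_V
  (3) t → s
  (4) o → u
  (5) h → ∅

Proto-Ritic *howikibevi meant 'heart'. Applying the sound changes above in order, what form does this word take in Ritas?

uwisivevi

Ritas: *howikibevi > howisibevi > howisivevi > huwisivevi > uwisivevi  (by palatalisation, intervocalic lenition, vowel merger, h-loss)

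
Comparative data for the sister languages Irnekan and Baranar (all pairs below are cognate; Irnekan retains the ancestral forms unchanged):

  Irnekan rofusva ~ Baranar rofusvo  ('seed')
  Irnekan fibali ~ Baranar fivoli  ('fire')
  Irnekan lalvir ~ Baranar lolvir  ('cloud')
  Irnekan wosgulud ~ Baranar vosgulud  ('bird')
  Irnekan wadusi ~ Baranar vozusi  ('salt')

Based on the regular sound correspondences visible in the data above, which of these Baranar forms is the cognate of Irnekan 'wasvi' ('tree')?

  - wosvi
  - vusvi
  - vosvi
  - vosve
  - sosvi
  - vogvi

vosvi

wadusi ~ vozusi — Irnekan w corresponds to Baranar v word-initially before a back vowel.
fibali ~ fivoli, lalvir ~ lolvir — Irnekan a corresponds to Baranar o after a consonant, before a consonant other than r, m, n, p, b, f, v.
Applying these to Irnekan 'wasvi':
  wasvi → vasvi   (w→v word-initially before a back vowel)
  vasvi → vosvi   (a→o after a consonant, before a consonant other than r, m, n, p, b, f, v)
So the Baranar cognate is 'vosvi'.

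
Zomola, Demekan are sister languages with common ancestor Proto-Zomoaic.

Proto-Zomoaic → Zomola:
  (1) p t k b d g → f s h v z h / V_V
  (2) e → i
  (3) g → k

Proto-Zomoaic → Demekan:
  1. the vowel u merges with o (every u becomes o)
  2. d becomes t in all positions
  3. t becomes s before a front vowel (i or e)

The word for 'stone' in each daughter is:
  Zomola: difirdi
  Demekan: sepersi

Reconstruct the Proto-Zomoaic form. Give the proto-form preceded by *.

*deperdi

Position 3: Zomola has f, Demekan has p. Demekan preserves p here (none of its changes turn any other segment into p), so the proto-segment is *p.
Position 1: Zomola has d, Demekan has s. Zomola preserves d here (none of its changes turn any other segment into d), so the proto-segment is *d.
Verify the candidate proto-form against each daughter:
Zomola: *deperdi
  deperdi → deferdi   [intervocalic lenition]
  deferdi → difirdi   [vowel merger]
  difirdi (rule 3 does not apply)
  giving Zomola difirdi.
Demekan: *deperdi > teperti > sepersi  (by unconditioned shift, palatalisation)
No other proto-form is consistent with every reflex, so the reconstruction is *deperdi.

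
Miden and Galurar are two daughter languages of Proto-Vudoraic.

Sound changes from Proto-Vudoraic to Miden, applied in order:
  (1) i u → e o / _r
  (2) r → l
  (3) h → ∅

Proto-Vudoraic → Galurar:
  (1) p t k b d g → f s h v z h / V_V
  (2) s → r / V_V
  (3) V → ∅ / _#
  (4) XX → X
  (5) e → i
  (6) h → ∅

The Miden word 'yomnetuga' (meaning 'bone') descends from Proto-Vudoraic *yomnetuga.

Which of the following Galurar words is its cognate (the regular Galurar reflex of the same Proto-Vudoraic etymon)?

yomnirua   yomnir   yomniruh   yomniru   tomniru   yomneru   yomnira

yomniru

Galurar: start from *yomnetuga.
  rule 1 (intervocalic lenition): yomnetuga → yomnesuha
  rule 2 (rhotacism): yomnesuha → yomneruha
  rule 3 (apocope): yomneruha → yomneruh
  rule 4: no change — yomneruh
  rule 5 (vowel merger): yomneruh → yomniruh
  rule 6 (h-loss): yomniruh → yomniru
  ⇒ Galurar yomniru
The other candidates each miss or misapply at least one Galurar change.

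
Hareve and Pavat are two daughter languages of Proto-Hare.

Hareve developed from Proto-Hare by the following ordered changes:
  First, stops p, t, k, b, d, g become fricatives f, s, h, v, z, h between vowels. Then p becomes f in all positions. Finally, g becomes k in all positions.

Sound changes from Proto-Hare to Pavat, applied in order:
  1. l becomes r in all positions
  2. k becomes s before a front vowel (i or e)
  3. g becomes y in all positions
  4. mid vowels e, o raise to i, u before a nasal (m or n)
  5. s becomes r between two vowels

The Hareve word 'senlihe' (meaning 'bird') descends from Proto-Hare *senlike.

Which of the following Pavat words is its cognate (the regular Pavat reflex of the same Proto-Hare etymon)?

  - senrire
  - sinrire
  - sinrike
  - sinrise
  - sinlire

sinrire

Pavat: start from *senlike.
  rule 1 (unconditioned shift): senlike → senrike
  rule 2 (palatalisation): senrike → senrise
  rule 3: no change — senrise
  rule 4 (pre-nasal raising): senrise → sinrise
  rule 5 (rhotacism): sinrise → sinrire
  ⇒ Pavat sinrire
Among the options, 'sinrire' alone shows every Pavat change applied in order.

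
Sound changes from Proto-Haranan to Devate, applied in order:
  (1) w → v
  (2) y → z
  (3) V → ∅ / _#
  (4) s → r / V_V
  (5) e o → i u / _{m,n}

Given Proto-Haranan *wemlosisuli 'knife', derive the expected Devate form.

Devate: start from *wemlosisuli.
  rule 1 (unconditioned shift): wemlosisuli → vemlosisuli
  rule 2: no change — vemlosisuli
  rule 3 (apocope): vemlosisuli → vemlosisul
  rule 4 (rhotacism): vemlosisul → vemlorirul
  rule 5 (pre-nasal raising): vemlorirul → vimlorirul
  ⇒ Devate vimlorirul

vimlorirul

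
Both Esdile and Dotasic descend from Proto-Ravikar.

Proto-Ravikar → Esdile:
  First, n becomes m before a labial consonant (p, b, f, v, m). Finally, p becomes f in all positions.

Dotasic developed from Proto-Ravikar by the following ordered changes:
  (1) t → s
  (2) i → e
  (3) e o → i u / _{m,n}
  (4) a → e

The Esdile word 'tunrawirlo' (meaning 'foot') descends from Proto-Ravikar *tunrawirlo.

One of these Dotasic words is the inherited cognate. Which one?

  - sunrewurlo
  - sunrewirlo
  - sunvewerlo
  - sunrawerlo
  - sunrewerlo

sunrewerlo

Dotasic: *tunrawirlo > sunrawirlo > sunrawerlo > sunrewerlo  (by unconditioned shift, vowel merger, vowel merger)
Only 'sunrewerlo' matches the regular Dotasic development of *tunrawirlo.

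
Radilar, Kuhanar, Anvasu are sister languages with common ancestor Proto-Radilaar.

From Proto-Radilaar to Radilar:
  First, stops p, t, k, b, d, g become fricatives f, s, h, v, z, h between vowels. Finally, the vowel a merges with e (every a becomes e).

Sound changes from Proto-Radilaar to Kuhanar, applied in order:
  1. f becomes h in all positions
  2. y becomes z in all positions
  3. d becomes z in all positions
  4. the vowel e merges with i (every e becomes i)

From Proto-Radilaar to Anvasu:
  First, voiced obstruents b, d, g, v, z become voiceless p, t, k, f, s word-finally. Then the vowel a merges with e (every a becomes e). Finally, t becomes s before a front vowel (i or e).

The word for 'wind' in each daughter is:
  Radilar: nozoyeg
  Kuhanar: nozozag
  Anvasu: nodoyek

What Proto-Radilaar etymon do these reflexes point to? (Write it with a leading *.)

Position 6: Radilar has e, Kuhanar has a, Anvasu has e. Kuhanar preserves a here (none of its changes turn any other segment into a), so the proto-segment is *a.
Position 3: Radilar has z, Kuhanar has z, Anvasu has d. Anvasu preserves d here (none of its changes turn any other segment into d), so the proto-segment is *d.
Verify the candidate proto-form against each daughter:
Radilar: *nodoyag
  nodoyag → nozoyag   [intervocalic lenition]
  nozoyag → nozoyeg   [vowel merger]
  giving Radilar nozoyeg.
Kuhanar: *nodoyag
  nodoyag (rule 1 does not apply)
  nodoyag → nodozag   [unconditioned shift]
  nodozag → nozozag   [unconditioned shift]
  nozozag (rule 4 does not apply)
  giving Kuhanar nozozag.
Anvasu: *nodoyag
  nodoyag → nodoyak   [final devoicing]
  nodoyak → nodoyek   [vowel merger]
  nodoyek (rule 3 does not apply)
  giving Anvasu nodoyek.
Only *nodoyag yields all of Radilar nozoyeg, Kuhanar nozozag, Anvasu nodoyek.

*nodoyag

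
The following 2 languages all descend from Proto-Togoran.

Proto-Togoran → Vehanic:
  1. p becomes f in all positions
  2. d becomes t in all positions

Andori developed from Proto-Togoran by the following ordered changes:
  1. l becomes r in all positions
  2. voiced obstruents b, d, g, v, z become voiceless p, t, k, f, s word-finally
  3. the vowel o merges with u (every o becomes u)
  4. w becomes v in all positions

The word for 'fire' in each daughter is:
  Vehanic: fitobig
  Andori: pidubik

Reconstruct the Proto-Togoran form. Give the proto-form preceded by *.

Position 4: Vehanic has o, Andori has u. Vehanic preserves o here (none of its changes turn any other segment into o), so the proto-segment is *o.
Position 7: Vehanic has g, Andori has k. Vehanic preserves g here (none of its changes turn any other segment into g), so the proto-segment is *g.
This points to *pidobig. Verify forward in each daughter:
Vehanic: *pidobig > fidobig > fitobig  (by unconditioned shift, unconditioned shift)
Andori: start from *pidobig.
  rule 1: no change — pidobig
  rule 2 (final devoicing): pidobig → pidobik
  rule 3 (vowel merger): pidobik → pidubik
  rule 4: no change — pidubik
  ⇒ Andori pidubik
No other proto-form is consistent with every reflex, so the reconstruction is *pidobig.

*pidobig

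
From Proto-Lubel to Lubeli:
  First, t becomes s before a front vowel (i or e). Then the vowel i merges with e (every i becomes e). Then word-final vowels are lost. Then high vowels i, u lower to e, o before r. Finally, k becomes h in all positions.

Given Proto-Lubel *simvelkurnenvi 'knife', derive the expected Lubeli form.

Lubeli: *simvelkurnenvi > semvelkurnenve > semvelkurnenv > semvelkornenv > semvelhornenv  (by vowel merger, apocope, pre-rhotic lowering, unconditioned shift)

semvelhornenv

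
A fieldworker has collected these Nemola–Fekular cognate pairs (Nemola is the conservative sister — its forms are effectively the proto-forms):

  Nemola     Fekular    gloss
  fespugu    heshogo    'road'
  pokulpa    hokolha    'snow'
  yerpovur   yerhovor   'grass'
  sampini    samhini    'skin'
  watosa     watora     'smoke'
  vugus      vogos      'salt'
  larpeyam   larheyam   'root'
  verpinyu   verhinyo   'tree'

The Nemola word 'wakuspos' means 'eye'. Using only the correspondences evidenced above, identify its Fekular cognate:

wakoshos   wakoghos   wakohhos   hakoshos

wakoshos

fespugu ~ heshogo, pokulpa ~ hokolha — Nemola u corresponds to Fekular o after a consonant, before a consonant other than r, m, n, p, b, f, v.
yerpovur ~ yerhovor — Nemola p corresponds to Fekular h after a consonant, before a back vowel.
Applying these to Nemola 'wakuspos':
  wakuspos → wakospos   (u→o after a consonant, before a consonant other than r, m, n, p, b, f, v)
  wakospos → wakoshos   (p→h after a consonant, before a back vowel)
So the Fekular cognate is 'wakoshos'.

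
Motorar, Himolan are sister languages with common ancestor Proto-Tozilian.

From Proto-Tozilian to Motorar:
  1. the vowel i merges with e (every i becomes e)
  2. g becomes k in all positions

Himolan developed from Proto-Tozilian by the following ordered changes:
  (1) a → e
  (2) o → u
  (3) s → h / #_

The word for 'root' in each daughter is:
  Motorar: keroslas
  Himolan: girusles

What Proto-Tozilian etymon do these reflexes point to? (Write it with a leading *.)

*giroslas

Position 1: Motorar has k, Himolan has g. Himolan preserves g here (none of its changes turn any other segment into g), so the proto-segment is *g.
Position 2: Motorar has e, Himolan has i. Himolan preserves i here (none of its changes turn any other segment into i), so the proto-segment is *i.
This points to *giroslas. Verify forward in each daughter:
Motorar: start from *giroslas.
  rule 1 (vowel merger): giroslas → geroslas
  rule 2 (unconditioned shift): geroslas → keroslas
  ⇒ Motorar keroslas
Himolan: *giroslas
  giroslas → girosles   [vowel merger]
  girosles → girusles   [vowel merger]
  girusles (rule 3 does not apply)
  giving Himolan girusles.
*giroslas is the unique common source.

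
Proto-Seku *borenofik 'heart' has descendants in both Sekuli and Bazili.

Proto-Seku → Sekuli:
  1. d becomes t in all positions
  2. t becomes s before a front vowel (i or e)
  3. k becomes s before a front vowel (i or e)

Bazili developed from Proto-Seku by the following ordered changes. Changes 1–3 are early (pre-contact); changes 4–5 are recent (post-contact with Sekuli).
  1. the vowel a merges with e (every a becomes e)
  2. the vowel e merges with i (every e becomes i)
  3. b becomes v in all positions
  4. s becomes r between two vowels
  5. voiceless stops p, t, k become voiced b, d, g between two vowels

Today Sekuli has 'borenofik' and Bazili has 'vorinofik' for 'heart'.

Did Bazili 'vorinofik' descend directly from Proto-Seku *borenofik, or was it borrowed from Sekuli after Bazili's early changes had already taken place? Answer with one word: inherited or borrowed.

inherited

If inherited, *borenofik would pass through all of Bazili's changes:
Bazili: *borenofik
  borenofik (rule 1 does not apply)
  borenofik → borinofik   [vowel merger]
  borinofik → vorinofik   [unconditioned shift]
  vorinofik (rule 4 does not apply)
  vorinofik (rule 5 does not apply)
  giving Bazili vorinofik.
If borrowed from Sekuli 'borenofik' after the early changes, it would undergo only the recent ones:
  rule 4 (rhotacism): no change (borenofik)
  rule 5 (intervocalic voicing): no change (borenofik)
  ⇒ as a loan: borenofik
Bazili 'vorinofik' matches the inherited outcome exactly, so it is an inherited cognate, not a loan.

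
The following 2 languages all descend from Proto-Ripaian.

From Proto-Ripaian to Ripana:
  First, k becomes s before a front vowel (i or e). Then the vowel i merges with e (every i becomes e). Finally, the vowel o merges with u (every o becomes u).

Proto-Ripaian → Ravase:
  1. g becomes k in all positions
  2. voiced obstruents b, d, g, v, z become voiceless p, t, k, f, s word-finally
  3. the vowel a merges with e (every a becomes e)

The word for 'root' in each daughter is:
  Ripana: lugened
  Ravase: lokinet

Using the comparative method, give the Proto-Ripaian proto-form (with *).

Position 3: Ripana has g, Ravase has k. Ripana preserves g here (none of its changes turn any other segment into g), so the proto-segment is *g.
Position 2: Ripana has u, Ravase has o. Ravase preserves o here (none of its changes turn any other segment into o), so the proto-segment is *o.
Continuing position by position gives *logined; check it forward:
Ripana: start from *logined.
  rule 1: no change — logined
  rule 2 (vowel merger): logined → logened
  rule 3 (vowel merger): logened → lugened
  ⇒ Ripana lugened
Ravase: start from *logined.
  rule 1 (unconditioned shift): logined → lokined
  rule 2 (final devoicing): lokined → lokinet
  rule 3: no change — lokinet
  ⇒ Ravase lokinet
Only *logined yields all of Ripana lugened, Ravase lokinet.

*logined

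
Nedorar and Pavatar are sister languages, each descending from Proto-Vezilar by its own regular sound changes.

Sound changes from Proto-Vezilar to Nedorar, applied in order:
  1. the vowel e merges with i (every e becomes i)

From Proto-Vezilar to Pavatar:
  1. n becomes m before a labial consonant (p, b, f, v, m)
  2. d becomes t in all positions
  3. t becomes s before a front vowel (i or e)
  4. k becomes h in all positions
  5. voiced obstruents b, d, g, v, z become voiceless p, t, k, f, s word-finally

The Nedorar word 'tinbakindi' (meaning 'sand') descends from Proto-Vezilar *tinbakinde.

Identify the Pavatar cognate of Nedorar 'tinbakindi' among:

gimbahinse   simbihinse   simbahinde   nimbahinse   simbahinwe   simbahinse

Pavatar: start from *tinbakinde.
  rule 1 (nasal place assimilation): tinbakinde → timbakinde
  rule 2 (unconditioned shift): timbakinde → timbakinte
  rule 3 (palatalisation): timbakinte → simbakinse
  rule 4 (unconditioned shift): simbakinse → simbahinse
  rule 5: no change — simbahinse
  ⇒ Pavatar simbahinse
Among the options, 'simbahinse' alone shows every Pavatar change applied in order.

simbahinse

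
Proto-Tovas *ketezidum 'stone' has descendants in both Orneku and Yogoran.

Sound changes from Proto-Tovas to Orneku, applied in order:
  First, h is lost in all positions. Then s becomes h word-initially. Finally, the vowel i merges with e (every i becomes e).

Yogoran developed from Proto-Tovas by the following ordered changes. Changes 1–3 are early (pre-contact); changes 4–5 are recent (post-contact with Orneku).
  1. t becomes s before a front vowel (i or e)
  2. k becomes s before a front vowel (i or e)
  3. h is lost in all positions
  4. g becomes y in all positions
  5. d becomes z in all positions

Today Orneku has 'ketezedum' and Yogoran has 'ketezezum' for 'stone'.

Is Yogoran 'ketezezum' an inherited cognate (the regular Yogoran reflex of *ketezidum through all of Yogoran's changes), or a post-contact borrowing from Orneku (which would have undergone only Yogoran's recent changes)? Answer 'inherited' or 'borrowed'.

If inherited, *ketezidum would pass through all of Yogoran's changes:
Yogoran: *ketezidum
  ketezidum → kesezidum   [palatalisation]
  kesezidum → sesezidum   [palatalisation]
  sesezidum (rule 3 does not apply)
  sesezidum (rule 4 does not apply)
  sesezidum → sesezizum   [unconditioned shift]
  giving Yogoran sesezizum.
If borrowed from Orneku 'ketezedum' after the early changes, it would undergo only the recent ones:
  rule 4 (unconditioned shift): no change (ketezedum)
  rule 5 (unconditioned shift): ketezedum → ketezezum
  ⇒ as a loan: ketezezum
Yogoran 'ketezezum' matches the loan outcome 'ketezezum', not the inherited 'sesezizum' — it skipped the early Yogoran changes, so it was borrowed from Orneku.

borrowed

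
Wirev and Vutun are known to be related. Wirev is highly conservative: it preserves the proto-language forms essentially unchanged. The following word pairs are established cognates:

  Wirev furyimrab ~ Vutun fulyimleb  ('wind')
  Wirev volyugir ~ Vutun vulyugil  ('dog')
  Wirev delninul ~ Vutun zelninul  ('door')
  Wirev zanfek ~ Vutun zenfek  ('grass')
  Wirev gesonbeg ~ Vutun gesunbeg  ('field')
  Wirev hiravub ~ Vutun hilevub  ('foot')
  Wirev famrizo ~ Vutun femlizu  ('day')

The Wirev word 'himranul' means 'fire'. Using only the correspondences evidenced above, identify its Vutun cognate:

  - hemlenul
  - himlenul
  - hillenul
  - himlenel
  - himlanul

furyimrab ~ fulyimleb — Wirev r corresponds to Vutun l after a consonant, before a back vowel.
zanfek ~ zenfek — Wirev a corresponds to Vutun e after a consonant, before a nasal.
Applying these to Wirev 'himranul':
  himranul → himlanul   (r→l after a consonant, before a back vowel)
  himlanul → himlenul   (a→e after a consonant, before a nasal)
So the Vutun cognate is 'himlenul'.

himlenul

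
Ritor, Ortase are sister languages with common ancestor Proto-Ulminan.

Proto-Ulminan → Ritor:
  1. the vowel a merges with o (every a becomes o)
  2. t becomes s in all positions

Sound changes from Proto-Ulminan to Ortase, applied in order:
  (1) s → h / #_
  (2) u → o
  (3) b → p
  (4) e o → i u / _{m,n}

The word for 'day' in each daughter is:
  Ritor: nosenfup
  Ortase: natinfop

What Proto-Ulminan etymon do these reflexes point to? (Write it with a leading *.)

*natenfup

Position 7: Ritor has u, Ortase has o. Ritor preserves u here (none of its changes turn any other segment into u), so the proto-segment is *u.
Position 2: Ritor has o, Ortase has a. Ortase preserves a here (none of its changes turn any other segment into a), so the proto-segment is *a.
Continuing position by position gives *natenfup; check it forward:
Ritor: start from *natenfup.
  rule 1 (vowel merger): natenfup → notenfup
  rule 2 (unconditioned shift): notenfup → nosenfup
  ⇒ Ritor nosenfup
Ortase: *natenfup > natenfop > natinfop  (by vowel merger, pre-nasal raising)
Only *natenfup yields all of Ritor nosenfup, Ortase natinfop.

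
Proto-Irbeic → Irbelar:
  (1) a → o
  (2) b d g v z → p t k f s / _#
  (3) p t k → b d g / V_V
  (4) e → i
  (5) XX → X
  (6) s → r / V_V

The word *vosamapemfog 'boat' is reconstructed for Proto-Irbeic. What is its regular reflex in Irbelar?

Irbelar: start from *vosamapemfog.
  rule 1 (vowel merger): vosamapemfog → vosomopemfog
  rule 2 (final devoicing): vosomopemfog → vosomopemfok
  rule 3 (intervocalic voicing): vosomopemfok → vosomobemfok
  rule 4 (vowel merger): vosomobemfok → vosomobimfok
  rule 5: no change — vosomobimfok
  rule 6 (rhotacism): vosomobimfok → voromobimfok
  ⇒ Irbelar voromobimfok

voromobimfok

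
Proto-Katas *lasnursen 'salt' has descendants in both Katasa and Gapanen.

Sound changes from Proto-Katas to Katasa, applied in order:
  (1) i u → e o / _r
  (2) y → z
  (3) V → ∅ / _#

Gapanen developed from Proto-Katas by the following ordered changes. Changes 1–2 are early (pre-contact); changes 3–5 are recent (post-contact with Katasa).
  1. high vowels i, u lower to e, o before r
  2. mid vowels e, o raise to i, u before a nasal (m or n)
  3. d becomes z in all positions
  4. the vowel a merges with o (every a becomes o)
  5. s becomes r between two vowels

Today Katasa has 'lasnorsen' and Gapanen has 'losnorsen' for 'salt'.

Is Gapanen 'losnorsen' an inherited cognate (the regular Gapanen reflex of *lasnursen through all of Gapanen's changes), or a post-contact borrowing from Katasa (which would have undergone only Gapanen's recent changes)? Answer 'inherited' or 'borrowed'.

If inherited, *lasnursen would pass through all of Gapanen's changes:
Gapanen: start from *lasnursen.
  rule 1 (pre-rhotic lowering): lasnursen → lasnorsen
  rule 2 (pre-nasal raising): lasnorsen → lasnorsin
  rule 3: no change — lasnorsin
  rule 4 (vowel merger): lasnorsin → losnorsin
  rule 5: no change — losnorsin
  ⇒ Gapanen losnorsin
If borrowed from Katasa 'lasnorsen' after the early changes, it would undergo only the recent ones:
  rule 3 (unconditioned shift): no change (lasnorsen)
  rule 4 (vowel merger): lasnorsen → losnorsen
  rule 5 (rhotacism): no change (losnorsen)
  ⇒ as a loan: losnorsen
Gapanen 'losnorsen' matches the loan outcome 'losnorsen', not the inherited 'losnorsin' — it skipped the early Gapanen changes, so it was borrowed from Katasa.

borrowed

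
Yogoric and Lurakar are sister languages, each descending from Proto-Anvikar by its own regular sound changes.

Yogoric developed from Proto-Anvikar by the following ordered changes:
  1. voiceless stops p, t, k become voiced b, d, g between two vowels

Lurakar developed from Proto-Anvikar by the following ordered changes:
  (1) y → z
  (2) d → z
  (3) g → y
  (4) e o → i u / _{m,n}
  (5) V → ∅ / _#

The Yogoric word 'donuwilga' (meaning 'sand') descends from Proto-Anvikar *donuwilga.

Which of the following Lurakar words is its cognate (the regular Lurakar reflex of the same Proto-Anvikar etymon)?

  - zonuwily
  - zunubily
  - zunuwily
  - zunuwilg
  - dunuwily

zunuwily

Lurakar: *donuwilga
  donuwilga (rule 1 does not apply)
  donuwilga → zonuwilga   [unconditioned shift]
  zonuwilga → zonuwilya   [unconditioned shift]
  zonuwilya → zunuwilya   [pre-nasal raising]
  zunuwilya → zunuwily   [apocope]
  giving Lurakar zunuwily.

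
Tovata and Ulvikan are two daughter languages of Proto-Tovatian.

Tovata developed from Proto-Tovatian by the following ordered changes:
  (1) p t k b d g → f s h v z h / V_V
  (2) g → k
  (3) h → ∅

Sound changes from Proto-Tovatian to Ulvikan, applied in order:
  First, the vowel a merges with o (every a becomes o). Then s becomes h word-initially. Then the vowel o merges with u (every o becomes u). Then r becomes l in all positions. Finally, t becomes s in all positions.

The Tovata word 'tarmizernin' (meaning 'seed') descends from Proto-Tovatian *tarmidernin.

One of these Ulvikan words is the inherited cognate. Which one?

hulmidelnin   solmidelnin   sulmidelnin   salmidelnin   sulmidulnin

sulmidelnin

Ulvikan: start from *tarmidernin.
  rule 1 (vowel merger): tarmidernin → tormidernin
  rule 2: no change — tormidernin
  rule 3 (vowel merger): tormidernin → turmidernin
  rule 4 (unconditioned shift): turmidernin → tulmidelnin
  rule 5 (unconditioned shift): tulmidelnin → sulmidelnin
  ⇒ Ulvikan sulmidelnin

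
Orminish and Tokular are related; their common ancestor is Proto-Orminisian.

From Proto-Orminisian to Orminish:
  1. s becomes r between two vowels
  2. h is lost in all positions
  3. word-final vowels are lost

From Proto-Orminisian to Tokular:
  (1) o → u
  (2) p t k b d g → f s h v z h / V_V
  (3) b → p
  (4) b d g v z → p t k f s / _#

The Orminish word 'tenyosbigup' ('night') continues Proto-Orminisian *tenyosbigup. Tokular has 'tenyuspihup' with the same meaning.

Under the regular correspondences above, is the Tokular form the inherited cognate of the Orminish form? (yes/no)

Derive the expected Tokular reflex of *tenyosbigup:
Tokular: *tenyosbigup
  tenyosbigup → tenyusbigup   [vowel merger]
  tenyusbigup → tenyusbihup   [intervocalic lenition]
  tenyusbihup → tenyuspihup   [unconditioned shift]
  tenyuspihup (rule 4 does not apply)
  giving Tokular tenyuspihup.
Tokular 'tenyuspihup' matches the regular reflex exactly, so the pair is cognate.

yes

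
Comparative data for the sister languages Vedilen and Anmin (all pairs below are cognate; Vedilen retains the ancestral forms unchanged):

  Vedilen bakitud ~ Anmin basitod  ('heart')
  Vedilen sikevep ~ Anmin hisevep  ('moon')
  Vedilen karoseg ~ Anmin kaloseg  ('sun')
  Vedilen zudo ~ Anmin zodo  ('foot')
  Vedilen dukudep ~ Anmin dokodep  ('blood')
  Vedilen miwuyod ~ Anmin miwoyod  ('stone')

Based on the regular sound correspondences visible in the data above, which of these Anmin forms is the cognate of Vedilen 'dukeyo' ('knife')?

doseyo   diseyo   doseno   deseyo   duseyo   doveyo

doseyo

bakitud ~ basitod, zudo ~ zodo — Vedilen u corresponds to Anmin o after a consonant, before a consonant other than r, m, n, p, b, f, v.
sikevep ~ hisevep — Vedilen k corresponds to Anmin s between vowels (before a front vowel).
Applying these to Vedilen 'dukeyo':
  dukeyo → dokeyo   (u→o after a consonant, before a consonant other than r, m, n, p, b, f, v)
  dokeyo → doseyo   (k→s between vowels (before a front vowel))
So the Anmin cognate is 'doseyo'.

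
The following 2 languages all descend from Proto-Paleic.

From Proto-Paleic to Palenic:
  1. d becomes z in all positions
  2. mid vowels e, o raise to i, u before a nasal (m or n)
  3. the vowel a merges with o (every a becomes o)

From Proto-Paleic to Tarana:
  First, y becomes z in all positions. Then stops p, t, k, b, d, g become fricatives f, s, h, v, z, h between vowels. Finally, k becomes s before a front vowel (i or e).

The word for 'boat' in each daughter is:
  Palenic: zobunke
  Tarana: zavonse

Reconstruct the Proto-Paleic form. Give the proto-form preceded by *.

*zabonke

Position 6: Palenic has k, Tarana has s. Palenic preserves k here (none of its changes turn any other segment into k), so the proto-segment is *k.
Position 4: Palenic has u, Tarana has o. Tarana preserves o here (none of its changes turn any other segment into o), so the proto-segment is *o.
This points to *zabonke. Verify forward in each daughter:
Palenic: *zabonke > zabunke > zobunke  (by pre-nasal raising, vowel merger)
Tarana: start from *zabonke.
  rule 1: no change — zabonke
  rule 2 (intervocalic lenition): zabonke → zavonke
  rule 3 (palatalisation): zavonke → zavonse
  ⇒ Tarana zavonse
Only *zabonke yields all of Palenic zobunke, Tarana zavonse.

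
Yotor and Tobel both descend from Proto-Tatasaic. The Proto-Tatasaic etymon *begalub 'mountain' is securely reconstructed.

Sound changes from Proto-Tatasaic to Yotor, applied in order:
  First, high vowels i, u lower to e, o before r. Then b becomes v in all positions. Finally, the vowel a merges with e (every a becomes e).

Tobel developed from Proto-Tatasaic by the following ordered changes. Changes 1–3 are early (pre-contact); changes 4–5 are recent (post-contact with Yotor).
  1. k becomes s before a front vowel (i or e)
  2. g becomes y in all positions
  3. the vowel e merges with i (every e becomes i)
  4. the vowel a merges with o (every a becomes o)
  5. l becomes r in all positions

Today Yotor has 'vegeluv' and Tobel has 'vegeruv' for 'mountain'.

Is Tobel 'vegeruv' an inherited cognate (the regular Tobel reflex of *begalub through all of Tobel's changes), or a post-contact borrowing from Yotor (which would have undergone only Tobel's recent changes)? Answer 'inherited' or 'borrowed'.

borrowed

If inherited, *begalub would pass through all of Tobel's changes:
Tobel: *begalub > beyalub > biyalub > biyolub > biyorub  (by unconditioned shift, vowel merger, vowel merger, unconditioned shift)
If borrowed from Yotor 'vegeluv' after the early changes, it would undergo only the recent ones:
  rule 4 (vowel merger): no change (vegeluv)
  rule 5 (unconditioned shift): vegeluv → vegeruv
  ⇒ as a loan: vegeruv
Tobel 'vegeruv' matches the loan outcome 'vegeruv', not the inherited 'biyorub' — it skipped the early Tobel changes, so it was borrowed from Yotor.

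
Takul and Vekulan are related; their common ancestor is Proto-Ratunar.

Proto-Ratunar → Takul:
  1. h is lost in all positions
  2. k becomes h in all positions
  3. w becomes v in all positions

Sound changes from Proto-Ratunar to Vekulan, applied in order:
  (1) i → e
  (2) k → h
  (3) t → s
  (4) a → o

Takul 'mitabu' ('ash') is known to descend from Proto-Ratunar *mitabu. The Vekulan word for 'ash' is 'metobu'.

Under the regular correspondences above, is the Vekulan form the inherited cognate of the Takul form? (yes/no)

no

Derive the expected Vekulan reflex of *mitabu:
Vekulan: *mitabu
  mitabu → metabu   [vowel merger]
  metabu (rule 2 does not apply)
  metabu → mesabu   [unconditioned shift]
  mesabu → mesobu   [vowel merger]
  giving Vekulan mesobu.
The regular Vekulan reflex would be 'mesobu', but the attested form is 'metobu'. The correspondence is irregular, so they are not cognates (the Vekulan form has a different source).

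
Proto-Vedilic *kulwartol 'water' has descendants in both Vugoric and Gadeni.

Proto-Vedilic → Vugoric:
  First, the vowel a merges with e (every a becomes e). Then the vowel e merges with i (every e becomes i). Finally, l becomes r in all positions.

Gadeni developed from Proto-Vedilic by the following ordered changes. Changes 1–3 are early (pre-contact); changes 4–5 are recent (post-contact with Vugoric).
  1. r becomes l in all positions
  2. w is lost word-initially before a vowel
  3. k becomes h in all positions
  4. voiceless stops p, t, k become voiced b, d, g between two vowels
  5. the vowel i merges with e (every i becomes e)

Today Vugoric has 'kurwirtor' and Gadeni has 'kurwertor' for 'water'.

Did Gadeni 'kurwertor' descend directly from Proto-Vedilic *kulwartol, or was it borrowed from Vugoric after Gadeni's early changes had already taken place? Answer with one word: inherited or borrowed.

If inherited, *kulwartol would pass through all of Gadeni's changes:
Gadeni: start from *kulwartol.
  rule 1 (unconditioned shift): kulwartol → kulwaltol
  rule 2: no change — kulwaltol
  rule 3 (unconditioned shift): kulwaltol → hulwaltol
  rule 4: no change — hulwaltol
  rule 5: no change — hulwaltol
  ⇒ Gadeni hulwaltol
If borrowed from Vugoric 'kurwirtor' after the early changes, it would undergo only the recent ones:
  rule 4 (intervocalic voicing): no change (kurwirtor)
  rule 5 (vowel merger): kurwirtor → kurwertor
  ⇒ as a loan: kurwertor
Gadeni 'kurwertor' matches the loan outcome 'kurwertor', not the inherited 'hulwaltol' — it skipped the early Gadeni changes, so it was borrowed from Vugoric.

borrowed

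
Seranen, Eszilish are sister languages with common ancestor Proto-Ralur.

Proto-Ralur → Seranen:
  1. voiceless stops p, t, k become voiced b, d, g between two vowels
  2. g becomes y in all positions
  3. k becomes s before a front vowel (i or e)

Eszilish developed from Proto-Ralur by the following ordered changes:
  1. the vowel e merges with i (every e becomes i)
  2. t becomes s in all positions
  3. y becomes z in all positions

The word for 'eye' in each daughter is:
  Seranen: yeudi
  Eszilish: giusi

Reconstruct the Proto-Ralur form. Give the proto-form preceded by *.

*geuti

Position 2: Seranen has e, Eszilish has i. Seranen preserves e here (none of its changes turn any other segment into e), so the proto-segment is *e.
Position 1: Seranen has y, Eszilish has g. Eszilish preserves g here (none of its changes turn any other segment into g), so the proto-segment is *g.
Position 4: Seranen has d, Eszilish has s. Taking the neighbouring segments as reconstructed: Seranen d could go back to *t or *d; Eszilish s could go back to *t or *s — the one source consistent with every daughter is *t.
Continuing position by position gives *geuti; check it forward:
Seranen: start from *geuti.
  rule 1 (intervocalic voicing): geuti → geudi
  rule 2 (unconditioned shift): geudi → yeudi
  rule 3: no change — yeudi
  ⇒ Seranen yeudi
Eszilish: *geuti
  geuti → giuti   [vowel merger]
  giuti → giusi   [unconditioned shift]
  giusi (rule 3 does not apply)
  giving Eszilish giusi.
No other proto-form is consistent with every reflex, so the reconstruction is *geuti.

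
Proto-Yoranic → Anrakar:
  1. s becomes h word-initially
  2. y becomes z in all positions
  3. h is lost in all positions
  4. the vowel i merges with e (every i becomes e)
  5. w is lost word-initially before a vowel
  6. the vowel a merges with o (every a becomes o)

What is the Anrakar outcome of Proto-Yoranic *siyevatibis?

ezevotebes

Anrakar: *siyevatibis > hiyevatibis > hizevatibis > izevatibis > ezevatebes > ezevotebes  (by debuccalisation, unconditioned shift, h-loss, vowel merger, vowel merger)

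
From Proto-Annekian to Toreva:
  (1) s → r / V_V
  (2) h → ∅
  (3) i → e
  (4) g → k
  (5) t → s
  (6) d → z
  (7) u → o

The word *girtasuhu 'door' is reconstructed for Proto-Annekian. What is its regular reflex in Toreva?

Toreva: start from *girtasuhu.
  rule 1 (rhotacism): girtasuhu → girtaruhu
  rule 2 (h-loss): girtaruhu → girtaruu
  rule 3 (vowel merger): girtaruu → gertaruu
  rule 4 (unconditioned shift): gertaruu → kertaruu
  rule 5 (unconditioned shift): kertaruu → kersaruu
  rule 6: no change — kersaruu
  rule 7 (vowel merger): kersaruu → kersaroo
  ⇒ Toreva kersaroo

kersaroo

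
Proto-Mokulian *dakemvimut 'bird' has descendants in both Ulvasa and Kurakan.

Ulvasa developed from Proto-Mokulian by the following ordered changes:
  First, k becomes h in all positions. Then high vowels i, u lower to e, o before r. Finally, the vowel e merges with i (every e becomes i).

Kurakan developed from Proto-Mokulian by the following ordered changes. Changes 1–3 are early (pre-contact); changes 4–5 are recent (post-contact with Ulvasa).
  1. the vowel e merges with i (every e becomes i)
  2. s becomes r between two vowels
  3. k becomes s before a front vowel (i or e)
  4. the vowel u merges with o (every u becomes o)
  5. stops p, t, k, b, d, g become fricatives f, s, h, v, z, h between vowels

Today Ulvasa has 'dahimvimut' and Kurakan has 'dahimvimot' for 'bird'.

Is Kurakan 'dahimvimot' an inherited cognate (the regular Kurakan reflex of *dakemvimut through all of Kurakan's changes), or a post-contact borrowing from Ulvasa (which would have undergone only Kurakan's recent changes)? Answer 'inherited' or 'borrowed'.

borrowed

If inherited, *dakemvimut would pass through all of Kurakan's changes:
Kurakan: *dakemvimut > dakimvimut > dasimvimut > dasimvimot  (by vowel merger, palatalisation, vowel merger)
If borrowed from Ulvasa 'dahimvimut' after the early changes, it would undergo only the recent ones:
  rule 4 (vowel merger): dahimvimut → dahimvimot
  rule 5 (intervocalic lenition): no change (dahimvimot)
  ⇒ as a loan: dahimvimot
Kurakan 'dahimvimot' matches the loan outcome 'dahimvimot', not the inherited 'dasimvimot' — it skipped the early Kurakan changes, so it was borrowed from Ulvasa.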